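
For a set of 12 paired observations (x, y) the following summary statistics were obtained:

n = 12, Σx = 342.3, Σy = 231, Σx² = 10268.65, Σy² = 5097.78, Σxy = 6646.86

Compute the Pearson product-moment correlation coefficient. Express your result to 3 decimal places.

0.100

r = (nΣxy − ΣxΣy) / √[(nΣx² − (Σx)²)(nΣy² − (Σy)²)]
Numerator: 12×6646.86 − 342.3×231 = 691.02
Denominator: √[(123223.8 − 117169.29)(61173.36 − 53361)] = √[6054.51 × 7812.36] = 6877.5004
r = 691.02 / 6877.5004 ≈ 0.100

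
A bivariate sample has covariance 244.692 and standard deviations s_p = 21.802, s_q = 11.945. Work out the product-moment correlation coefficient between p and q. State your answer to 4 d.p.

0.9396

r = Cov(p,q) / (s_p · s_q) = 244.692 / (21.802 × 11.945)
  = 244.692 / 260.4249 ≈ 0.9396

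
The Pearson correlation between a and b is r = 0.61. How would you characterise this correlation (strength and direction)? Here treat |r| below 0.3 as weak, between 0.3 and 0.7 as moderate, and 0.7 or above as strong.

r = 0.61 > 0 so the relationship is positive.
|r| = 0.61, which falls in the moderate range.

moderate positive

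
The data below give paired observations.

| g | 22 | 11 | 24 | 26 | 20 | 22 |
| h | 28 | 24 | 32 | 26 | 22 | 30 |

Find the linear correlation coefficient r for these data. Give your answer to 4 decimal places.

0.5007

n = 6, Σg = 125, Σh = 162, Σg² = 2741, Σh² = 4444, Σgh = 3424
nΣgh − ΣgΣh = 20544 − 20250 = 294
nΣg² − (Σg)² = 16446 − 15625 = 821; nΣh² − (Σh)² = 26664 − 26244 = 420
r = 294 / √(821 × 420) = 294 / 587.2138 ≈ 0.5007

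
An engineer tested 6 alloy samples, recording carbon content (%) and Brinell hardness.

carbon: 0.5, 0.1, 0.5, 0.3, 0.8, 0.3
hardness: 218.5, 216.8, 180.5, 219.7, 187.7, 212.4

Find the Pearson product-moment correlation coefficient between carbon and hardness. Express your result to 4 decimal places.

n = 6, Σx = 2.5, Σy = 1235.6, Σx² = 1.33, Σy² = 255937.88, Σxy = 500.97
nΣxy − ΣxΣy = 3005.82 − 3089 = -83.18
nΣx² − (Σx)² = 7.98 − 6.25 = 1.73; nΣy² − (Σy)² = 1535627.28 − 1526707.36 = 8919.92
r = -83.18 / √(1.73 × 8919.92) = -83.18 / 124.2234 ≈ -0.6696

-0.6696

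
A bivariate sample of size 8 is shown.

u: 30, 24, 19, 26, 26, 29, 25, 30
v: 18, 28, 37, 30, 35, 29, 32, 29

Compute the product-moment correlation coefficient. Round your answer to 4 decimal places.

-0.6926

n = 8, Σu = 209, Σv = 238, Σu² = 5555, Σv² = 7308, Σuv = 6116
nΣuv − ΣuΣv = 48928 − 49742 = -814
nΣu² − (Σu)² = 44440 − 43681 = 759; nΣv² − (Σv)² = 58464 − 56644 = 1820
r = -814 / √(759 × 1820) = -814 / 1175.3212 ≈ -0.6926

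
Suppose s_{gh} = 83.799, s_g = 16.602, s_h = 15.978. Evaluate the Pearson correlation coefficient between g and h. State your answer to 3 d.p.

0.316

r = Cov(g,h) / (s_g · s_h) = 83.799 / (16.602 × 15.978)
  = 83.799 / 265.2668 ≈ 0.316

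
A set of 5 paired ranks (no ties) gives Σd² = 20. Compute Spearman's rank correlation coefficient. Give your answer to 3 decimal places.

ρ = 1 − 6Σd² / [n(n²−1)] = 1 − 6×20 / (5×24)
  = 1 − 120/120 = 1 − 1.0000 ≈ 0.000

0.000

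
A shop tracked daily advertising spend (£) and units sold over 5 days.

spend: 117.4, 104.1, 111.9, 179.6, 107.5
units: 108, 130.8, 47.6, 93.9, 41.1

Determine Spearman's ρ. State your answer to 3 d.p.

-0.100

Rank spend: 4, 1, 3, 5, 2
Rank units: 4, 5, 2, 3, 1
d = rank(spend) − rank(units): 0, -4, 1, 2, 1; Σd² = 22
ρ = 1 − 6Σd² / [n(n²−1)] = 1 − 6×22 / (5×24) = 1 − 132/120 ≈ -0.100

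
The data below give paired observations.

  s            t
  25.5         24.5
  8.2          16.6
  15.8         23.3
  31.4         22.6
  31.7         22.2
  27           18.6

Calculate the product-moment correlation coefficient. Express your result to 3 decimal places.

n = 6, Σs = 139.6, Σt = 127.8, Σs² = 3686.98, Σt² = 2768.26, Σst = 3044.59
nΣst − ΣsΣt = 18267.54 − 17840.88 = 426.66
nΣs² − (Σs)² = 22121.88 − 19488.16 = 2633.72; nΣt² − (Σt)² = 16609.56 − 16332.84 = 276.72
r = 426.66 / √(2633.72 × 276.72) = 426.66 / 853.6996 ≈ 0.500

0.500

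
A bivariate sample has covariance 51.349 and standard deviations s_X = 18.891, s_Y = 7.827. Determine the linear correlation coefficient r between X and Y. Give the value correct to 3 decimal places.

0.347

r = Cov(X,Y) / (s_X · s_Y) = 51.349 / (18.891 × 7.827)
  = 51.349 / 147.8599 ≈ 0.347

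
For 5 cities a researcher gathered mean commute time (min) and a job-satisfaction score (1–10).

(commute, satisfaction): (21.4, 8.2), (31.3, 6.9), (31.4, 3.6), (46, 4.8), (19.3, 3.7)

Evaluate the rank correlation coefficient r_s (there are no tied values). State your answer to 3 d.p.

Rank commute: 2, 3, 4, 5, 1
Rank satisfaction: 5, 4, 1, 3, 2
d = rank(commute) − rank(satisfaction): -3, -1, 3, 2, -1; Σd² = 24
ρ = 1 − 6Σd² / [n(n²−1)] = 1 − 6×24 / (5×24) = 1 − 144/120 ≈ -0.200

-0.200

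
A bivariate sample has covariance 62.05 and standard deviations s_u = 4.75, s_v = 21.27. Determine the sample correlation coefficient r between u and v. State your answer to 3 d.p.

0.614

r = Cov(u,v) / (s_u · s_v) = 62.05 / (4.75 × 21.27)
  = 62.05 / 101.0325 ≈ 0.614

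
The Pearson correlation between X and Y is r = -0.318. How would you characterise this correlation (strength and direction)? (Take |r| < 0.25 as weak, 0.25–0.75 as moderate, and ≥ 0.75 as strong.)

moderate negative

r = -0.318 < 0 so the relationship is negative.
|r| = 0.318, which falls in the moderate range.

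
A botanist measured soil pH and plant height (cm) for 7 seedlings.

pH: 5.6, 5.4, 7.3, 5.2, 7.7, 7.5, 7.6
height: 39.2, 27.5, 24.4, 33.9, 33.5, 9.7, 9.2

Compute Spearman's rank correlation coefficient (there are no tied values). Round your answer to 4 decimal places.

-0.5000

Rank pH: 3, 2, 4, 1, 7, 5, 6
Rank height: 7, 4, 3, 6, 5, 2, 1
d = rank(pH) − rank(height): -4, -2, 1, -5, 2, 3, 5; Σd² = 84
ρ = 1 − 6Σd² / [n(n²−1)] = 1 − 6×84 / (7×48) = 1 − 504/336 ≈ -0.5000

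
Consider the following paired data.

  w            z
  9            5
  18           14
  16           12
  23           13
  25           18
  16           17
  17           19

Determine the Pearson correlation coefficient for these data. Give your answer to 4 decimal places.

n = 7, Σw = 124, Σz = 98, Σw² = 2360, Σz² = 1508, Σwz = 1833
nΣwz − ΣwΣz = 12831 − 12152 = 679
nΣw² − (Σw)² = 16520 − 15376 = 1144; nΣz² − (Σz)² = 10556 − 9604 = 952
r = 679 / √(1144 × 952) = 679 / 1043.5938 ≈ 0.6506

0.6506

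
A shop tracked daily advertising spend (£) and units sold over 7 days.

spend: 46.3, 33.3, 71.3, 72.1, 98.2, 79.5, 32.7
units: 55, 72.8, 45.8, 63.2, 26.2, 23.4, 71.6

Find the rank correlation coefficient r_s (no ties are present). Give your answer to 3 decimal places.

Rank spend: 3, 2, 4, 5, 7, 6, 1
Rank units: 4, 7, 3, 5, 2, 1, 6
d = rank(spend) − rank(units): -1, -5, 1, 0, 5, 5, -5; Σd² = 102
ρ = 1 − 6Σd² / [n(n²−1)] = 1 − 6×102 / (7×48) = 1 − 612/336 ≈ -0.821

-0.821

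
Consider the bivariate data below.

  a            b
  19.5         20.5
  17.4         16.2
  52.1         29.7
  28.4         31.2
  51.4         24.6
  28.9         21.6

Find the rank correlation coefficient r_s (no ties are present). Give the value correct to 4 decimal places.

0.6571

Rank a: 2, 1, 6, 3, 5, 4
Rank b: 2, 1, 5, 6, 4, 3
d = rank(a) − rank(b): 0, 0, 1, -3, 1, 1; Σd² = 12
ρ = 1 − 6Σd² / [n(n²−1)] = 1 − 6×12 / (6×35) = 1 − 72/210 ≈ 0.6571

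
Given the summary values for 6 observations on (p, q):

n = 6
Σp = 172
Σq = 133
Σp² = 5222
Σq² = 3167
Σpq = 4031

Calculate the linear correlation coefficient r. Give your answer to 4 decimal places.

0.8647

r = (nΣpq − ΣpΣq) / √[(nΣp² − (Σp)²)(nΣq² − (Σq)²)]
Numerator: 6×4031 − 172×133 = 1310
Denominator: √[(31332 − 29584)(19002 − 17689)] = √[1748 × 1313] = 1514.9667
r = 1310 / 1514.9667 ≈ 0.8647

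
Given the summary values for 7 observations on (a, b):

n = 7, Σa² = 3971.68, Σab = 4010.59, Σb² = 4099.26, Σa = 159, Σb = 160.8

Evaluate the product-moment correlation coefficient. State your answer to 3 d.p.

r = (nΣab − ΣaΣb) / √[(nΣa² − (Σa)²)(nΣb² − (Σb)²)]
Numerator: 7×4010.59 − 159×160.8 = 2506.93
Denominator: √[(27801.76 − 25281)(28694.82 − 25856.64)] = √[2520.76 × 2838.18] = 2674.7655
r = 2506.93 / 2674.7655 ≈ 0.937

0.937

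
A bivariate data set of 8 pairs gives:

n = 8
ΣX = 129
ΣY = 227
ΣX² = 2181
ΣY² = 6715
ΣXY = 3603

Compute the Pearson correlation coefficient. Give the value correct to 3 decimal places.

r = (nΣXY − ΣXΣY) / √[(nΣX² − (ΣX)²)(nΣY² − (ΣY)²)]
Numerator: 8×3603 − 129×227 = -459
Denominator: √[(17448 − 16641)(53720 − 51529)] = √[807 × 2191] = 1329.7131
r = -459 / 1329.7131 ≈ -0.345

-0.345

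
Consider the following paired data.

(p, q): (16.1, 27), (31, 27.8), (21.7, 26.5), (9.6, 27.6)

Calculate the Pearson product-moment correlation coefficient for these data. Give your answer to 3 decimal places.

0.129

n = 4, Σp = 78.4, Σq = 108.9, Σp² = 1783.26, Σq² = 2965.85, Σpq = 2136.51
nΣpq − ΣpΣq = 8546.04 − 8537.76 = 8.28
nΣp² − (Σp)² = 7133.04 − 6146.56 = 986.48; nΣq² − (Σq)² = 11863.4 − 11859.21 = 4.19
r = 8.28 / √(986.48 × 4.19) = 8.28 / 64.2911 ≈ 0.129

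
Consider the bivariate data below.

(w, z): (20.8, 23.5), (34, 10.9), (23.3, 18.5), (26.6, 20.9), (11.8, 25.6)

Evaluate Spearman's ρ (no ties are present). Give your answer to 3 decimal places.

Rank w: 2, 5, 3, 4, 1
Rank z: 4, 1, 2, 3, 5
d = rank(w) − rank(z): -2, 4, 1, 1, -4; Σd² = 38
ρ = 1 − 6Σd² / [n(n²−1)] = 1 − 6×38 / (5×24) = 1 − 228/120 ≈ -0.900

-0.900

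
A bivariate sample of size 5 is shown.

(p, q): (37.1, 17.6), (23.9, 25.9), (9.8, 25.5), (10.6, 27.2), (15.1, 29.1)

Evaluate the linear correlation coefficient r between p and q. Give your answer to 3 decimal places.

n = 5, Σp = 96.5, Σq = 125.3, Σp² = 2384.03, Σq² = 3217.47, Σpq = 2249.6
nΣpq − ΣpΣq = 11248 − 12091.45 = -843.45
nΣp² − (Σp)² = 11920.15 − 9312.25 = 2607.9; nΣq² − (Σq)² = 16087.35 − 15700.09 = 387.26
r = -843.45 / √(2607.9 × 387.26) = -843.45 / 1004.9554 ≈ -0.839

-0.839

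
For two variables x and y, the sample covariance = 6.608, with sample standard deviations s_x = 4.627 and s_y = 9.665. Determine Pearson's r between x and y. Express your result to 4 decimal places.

r = Cov(x,y) / (s_x · s_y) = 6.608 / (4.627 × 9.665)
  = 6.608 / 44.7200 ≈ 0.1478

0.1478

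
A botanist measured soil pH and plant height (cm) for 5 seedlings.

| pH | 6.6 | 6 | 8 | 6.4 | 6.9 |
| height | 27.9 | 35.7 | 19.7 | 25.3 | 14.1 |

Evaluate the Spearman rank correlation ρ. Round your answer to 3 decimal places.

Rank pH: 3, 1, 5, 2, 4
Rank height: 4, 5, 2, 3, 1
d = rank(pH) − rank(height): -1, -4, 3, -1, 3; Σd² = 36
ρ = 1 − 6Σd² / [n(n²−1)] = 1 − 6×36 / (5×24) = 1 − 216/120 ≈ -0.800

-0.800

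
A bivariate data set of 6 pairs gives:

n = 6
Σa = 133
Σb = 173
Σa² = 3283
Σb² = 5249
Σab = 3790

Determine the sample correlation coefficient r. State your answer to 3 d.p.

-0.152

r = (nΣab − ΣaΣb) / √[(nΣa² − (Σa)²)(nΣb² − (Σb)²)]
Numerator: 6×3790 − 133×173 = -269
Denominator: √[(19698 − 17689)(31494 − 29929)] = √[2009 × 1565] = 1773.1568
r = -269 / 1773.1568 ≈ -0.152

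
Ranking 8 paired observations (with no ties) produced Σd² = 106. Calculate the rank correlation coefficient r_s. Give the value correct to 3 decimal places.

-0.262

ρ = 1 − 6Σd² / [n(n²−1)] = 1 − 6×106 / (8×63)
  = 1 − 636/504 = 1 − 1.2619 ≈ -0.262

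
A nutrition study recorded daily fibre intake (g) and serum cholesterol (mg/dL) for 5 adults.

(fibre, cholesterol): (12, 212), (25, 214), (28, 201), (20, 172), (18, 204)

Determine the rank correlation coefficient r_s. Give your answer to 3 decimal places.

Rank fibre: 1, 4, 5, 3, 2
Rank cholesterol: 4, 5, 2, 1, 3
d = rank(fibre) − rank(cholesterol): -3, -1, 3, 2, -1; Σd² = 24
ρ = 1 − 6Σd² / [n(n²−1)] = 1 − 6×24 / (5×24) = 1 − 144/120 ≈ -0.200

-0.200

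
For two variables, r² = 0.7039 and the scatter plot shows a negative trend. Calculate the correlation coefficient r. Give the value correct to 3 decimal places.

|r| = √0.7039 = 0.839
The association is negative, so r = −0.839.

-0.839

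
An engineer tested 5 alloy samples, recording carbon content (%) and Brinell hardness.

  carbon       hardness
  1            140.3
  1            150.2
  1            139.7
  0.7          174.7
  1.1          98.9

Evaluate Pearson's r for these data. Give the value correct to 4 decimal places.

-0.8656

n = 5, Σx = 4.8, Σy = 703.8, Σx² = 4.7, Σy² = 102061.52, Σxy = 661.28
nΣxy − ΣxΣy = 3306.4 − 3378.24 = -71.84
nΣx² − (Σx)² = 23.5 − 23.04 = 0.46; nΣy² − (Σy)² = 510307.6 − 495334.44 = 14973.16
r = -71.84 / √(0.46 × 14973.16) = -71.84 / 82.9919 ≈ -0.8656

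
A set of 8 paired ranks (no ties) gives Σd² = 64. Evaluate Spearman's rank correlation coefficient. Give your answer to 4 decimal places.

ρ = 1 − 6Σd² / [n(n²−1)] = 1 − 6×64 / (8×63)
  = 1 − 384/504 = 1 − 0.76190 ≈ 0.2381

0.2381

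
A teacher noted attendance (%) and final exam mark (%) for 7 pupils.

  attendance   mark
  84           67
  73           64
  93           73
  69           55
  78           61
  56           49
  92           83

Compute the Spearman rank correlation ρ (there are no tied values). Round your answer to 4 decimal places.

0.9286

Rank attendance: 5, 3, 7, 2, 4, 1, 6
Rank mark: 5, 4, 6, 2, 3, 1, 7
d = rank(attendance) − rank(mark): 0, -1, 1, 0, 1, 0, -1; Σd² = 4
ρ = 1 − 6Σd² / [n(n²−1)] = 1 − 6×4 / (7×48) = 1 − 24/336 ≈ 0.9286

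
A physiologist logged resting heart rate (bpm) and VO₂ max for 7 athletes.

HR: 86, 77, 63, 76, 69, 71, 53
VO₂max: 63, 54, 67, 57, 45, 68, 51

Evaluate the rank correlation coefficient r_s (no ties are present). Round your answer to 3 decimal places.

Rank HR: 7, 6, 2, 5, 3, 4, 1
Rank VO₂max: 5, 3, 6, 4, 1, 7, 2
d = rank(HR) − rank(VO₂max): 2, 3, -4, 1, 2, -3, -1; Σd² = 44
ρ = 1 − 6Σd² / [n(n²−1)] = 1 − 6×44 / (7×48) = 1 − 264/336 ≈ 0.214

0.214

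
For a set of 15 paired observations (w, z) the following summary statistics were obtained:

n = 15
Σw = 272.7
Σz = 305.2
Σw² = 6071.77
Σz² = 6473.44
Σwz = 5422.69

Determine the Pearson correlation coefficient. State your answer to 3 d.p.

r = (nΣwz − ΣwΣz) / √[(nΣw² − (Σw)²)(nΣz² − (Σz)²)]
Numerator: 15×5422.69 − 272.7×305.2 = -1887.69
Denominator: √[(91076.55 − 74365.29)(97101.6 − 93147.04)] = √[16711.26 × 3954.56] = 8129.3100
r = -1887.69 / 8129.3100 ≈ -0.232

-0.232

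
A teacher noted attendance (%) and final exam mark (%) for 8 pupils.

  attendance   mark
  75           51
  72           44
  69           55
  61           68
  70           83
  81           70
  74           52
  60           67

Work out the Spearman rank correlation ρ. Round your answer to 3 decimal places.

Rank attendance: 7, 5, 3, 2, 4, 8, 6, 1
Rank mark: 2, 1, 4, 6, 8, 7, 3, 5
d = rank(attendance) − rank(mark): 5, 4, -1, -4, -4, 1, 3, -4; Σd² = 100
ρ = 1 − 6Σd² / [n(n²−1)] = 1 − 6×100 / (8×63) = 1 − 600/504 ≈ -0.190

-0.190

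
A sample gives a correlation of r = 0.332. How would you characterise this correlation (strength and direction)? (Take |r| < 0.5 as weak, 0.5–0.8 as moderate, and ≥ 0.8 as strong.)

r = 0.332 > 0 so the relationship is positive.
|r| = 0.332, which falls in the weak range.

weak positive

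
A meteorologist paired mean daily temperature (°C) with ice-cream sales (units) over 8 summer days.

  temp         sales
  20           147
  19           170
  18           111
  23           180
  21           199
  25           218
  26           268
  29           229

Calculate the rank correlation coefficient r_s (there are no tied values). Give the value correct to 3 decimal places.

Rank temp: 3, 2, 1, 5, 4, 6, 7, 8
Rank sales: 2, 3, 1, 4, 5, 6, 8, 7
d = rank(temp) − rank(sales): 1, -1, 0, 1, -1, 0, -1, 1; Σd² = 6
ρ = 1 − 6Σd² / [n(n²−1)] = 1 − 6×6 / (8×63) = 1 − 36/504 ≈ 0.929

0.929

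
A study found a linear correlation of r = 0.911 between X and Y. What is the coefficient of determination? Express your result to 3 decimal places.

0.830

r² = (0.911)² = 0.830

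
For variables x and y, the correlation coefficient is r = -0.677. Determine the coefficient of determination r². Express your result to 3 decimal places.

r² = (-0.677)² = 0.458

0.458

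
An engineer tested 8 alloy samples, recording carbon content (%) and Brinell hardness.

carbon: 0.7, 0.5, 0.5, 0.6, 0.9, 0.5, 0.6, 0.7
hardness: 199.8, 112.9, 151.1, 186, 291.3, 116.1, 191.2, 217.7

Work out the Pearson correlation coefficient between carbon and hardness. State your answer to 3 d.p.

n = 8, Σx = 5, Σy = 1466.1, Σx² = 3.26, Σy² = 292379.29, Σxy = 970.79
nΣxy − ΣxΣy = 7766.32 − 7330.5 = 435.82
nΣx² − (Σx)² = 26.08 − 25 = 1.08; nΣy² − (Σy)² = 2339034.32 − 2149449.21 = 189585.11
r = 435.82 / √(1.08 × 189585.11) = 435.82 / 452.4952 ≈ 0.963

0.963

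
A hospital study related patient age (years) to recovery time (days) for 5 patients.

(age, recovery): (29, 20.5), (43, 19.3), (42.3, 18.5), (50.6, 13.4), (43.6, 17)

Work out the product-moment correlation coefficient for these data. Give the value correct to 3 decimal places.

n = 5, Σx = 208.5, Σy = 88.7, Σx² = 8940.61, Σy² = 1603.55, Σxy = 3626.19
nΣxy − ΣxΣy = 18130.95 − 18493.95 = -363
nΣx² − (Σx)² = 44703.05 − 43472.25 = 1230.8; nΣy² − (Σy)² = 8017.75 − 7867.69 = 150.06
r = -363 / √(1230.8 × 150.06) = -363 / 429.7602 ≈ -0.845

-0.845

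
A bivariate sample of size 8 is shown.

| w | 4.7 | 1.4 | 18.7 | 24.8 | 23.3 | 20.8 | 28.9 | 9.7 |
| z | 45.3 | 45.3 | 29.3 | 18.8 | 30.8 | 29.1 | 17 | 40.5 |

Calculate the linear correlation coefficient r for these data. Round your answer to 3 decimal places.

-0.957

n = 8, Σw = 132.3, Σz = 256.1, Σw² = 2893.61, Σz² = 9040.81, Σwz = 3497.55
nΣwz − ΣwΣz = 27980.4 − 33882.03 = -5901.63
nΣw² − (Σw)² = 23148.88 − 17503.29 = 5645.59; nΣz² − (Σz)² = 72326.48 − 65587.21 = 6739.27
r = -5901.63 / √(5645.59 × 6739.27) = -5901.63 / 6168.2376 ≈ -0.957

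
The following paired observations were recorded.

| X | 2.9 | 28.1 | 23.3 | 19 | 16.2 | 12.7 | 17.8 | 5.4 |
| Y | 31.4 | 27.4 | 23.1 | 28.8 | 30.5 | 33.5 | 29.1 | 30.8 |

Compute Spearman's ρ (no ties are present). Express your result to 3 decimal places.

-0.905

Rank X: 1, 8, 7, 6, 4, 3, 5, 2
Rank Y: 7, 2, 1, 3, 5, 8, 4, 6
d = rank(X) − rank(Y): -6, 6, 6, 3, -1, -5, 1, -4; Σd² = 160
ρ = 1 − 6Σd² / [n(n²−1)] = 1 − 6×160 / (8×63) = 1 − 960/504 ≈ -0.905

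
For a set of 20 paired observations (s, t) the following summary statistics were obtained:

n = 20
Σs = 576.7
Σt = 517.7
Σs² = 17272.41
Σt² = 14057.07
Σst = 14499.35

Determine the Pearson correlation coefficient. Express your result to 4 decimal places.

-0.6595

r = (nΣst − ΣsΣt) / √[(nΣs² − (Σs)²)(nΣt² − (Σt)²)]
Numerator: 20×14499.35 − 576.7×517.7 = -8570.59
Denominator: √[(345448.2 − 332582.89)(281141.4 − 268013.29)] = √[12865.31 × 13128.11] = 12996.0457
r = -8570.59 / 12996.0457 ≈ -0.6595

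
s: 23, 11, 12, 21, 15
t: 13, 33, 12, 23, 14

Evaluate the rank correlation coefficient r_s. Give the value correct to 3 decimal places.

-0.300

Rank s: 5, 1, 2, 4, 3
Rank t: 2, 5, 1, 4, 3
d = rank(s) − rank(t): 3, -4, 1, 0, 0; Σd² = 26
ρ = 1 − 6Σd² / [n(n²−1)] = 1 − 6×26 / (5×24) = 1 − 156/120 ≈ -0.300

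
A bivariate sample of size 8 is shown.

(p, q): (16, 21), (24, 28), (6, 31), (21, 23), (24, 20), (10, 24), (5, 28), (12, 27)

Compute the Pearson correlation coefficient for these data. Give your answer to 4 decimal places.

-0.5728

n = 8, Σp = 118, Σq = 202, Σp² = 2154, Σq² = 5204, Σpq = 2861
nΣpq − ΣpΣq = 22888 − 23836 = -948
nΣp² − (Σp)² = 17232 − 13924 = 3308; nΣq² − (Σq)² = 41632 − 40804 = 828
r = -948 / √(3308 × 828) = -948 / 1654.9997 ≈ -0.5728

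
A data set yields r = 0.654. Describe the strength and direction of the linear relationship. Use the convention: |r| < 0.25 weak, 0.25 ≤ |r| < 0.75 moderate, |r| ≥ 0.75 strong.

r = 0.654 > 0 so the relationship is positive.
|r| = 0.654, which falls in the moderate range.

moderate positive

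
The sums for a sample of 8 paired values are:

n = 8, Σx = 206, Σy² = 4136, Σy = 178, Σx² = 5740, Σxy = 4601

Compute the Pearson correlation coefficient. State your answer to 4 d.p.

0.0633

r = (nΣxy − ΣxΣy) / √[(nΣx² − (Σx)²)(nΣy² − (Σy)²)]
Numerator: 8×4601 − 206×178 = 140
Denominator: √[(45920 − 42436)(33088 − 31684)] = √[3484 × 1404] = 2211.6817
r = 140 / 2211.6817 ≈ 0.0633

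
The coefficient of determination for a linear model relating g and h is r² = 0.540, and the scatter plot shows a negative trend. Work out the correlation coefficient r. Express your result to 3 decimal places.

|r| = √0.540 = 0.735
The association is negative, so r = −0.735.

-0.735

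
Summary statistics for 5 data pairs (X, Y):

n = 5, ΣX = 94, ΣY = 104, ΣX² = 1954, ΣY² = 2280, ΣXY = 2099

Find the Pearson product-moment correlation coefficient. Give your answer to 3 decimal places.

r = (nΣXY − ΣXΣY) / √[(nΣX² − (ΣX)²)(nΣY² − (ΣY)²)]
Numerator: 5×2099 − 94×104 = 719
Denominator: √[(9770 − 8836)(11400 − 10816)] = √[934 × 584] = 738.5499
r = 719 / 738.5499 ≈ 0.974

0.974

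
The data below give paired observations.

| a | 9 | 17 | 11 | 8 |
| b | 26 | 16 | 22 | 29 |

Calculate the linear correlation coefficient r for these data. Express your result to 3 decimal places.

-0.975

n = 4, Σa = 45, Σb = 93, Σa² = 555, Σb² = 2257, Σab = 980
nΣab − ΣaΣb = 3920 − 4185 = -265
nΣa² − (Σa)² = 2220 − 2025 = 195; nΣb² − (Σb)² = 9028 − 8649 = 379
r = -265 / √(195 × 379) = -265 / 271.8547 ≈ -0.975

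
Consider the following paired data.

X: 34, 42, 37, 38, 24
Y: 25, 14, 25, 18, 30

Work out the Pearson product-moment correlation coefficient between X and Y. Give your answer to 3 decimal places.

-0.888

n = 5, ΣX = 175, ΣY = 112, ΣX² = 6309, ΣY² = 2670, ΣXY = 3767
nΣXY − ΣXΣY = 18835 − 19600 = -765
nΣX² − (ΣX)² = 31545 − 30625 = 920; nΣY² − (ΣY)² = 13350 − 12544 = 806
r = -765 / √(920 × 806) = -765 / 861.1156 ≈ -0.888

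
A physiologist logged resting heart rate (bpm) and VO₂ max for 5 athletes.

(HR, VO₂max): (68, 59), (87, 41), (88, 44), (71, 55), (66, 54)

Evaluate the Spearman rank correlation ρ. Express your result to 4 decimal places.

-0.6000

Rank HR: 2, 4, 5, 3, 1
Rank VO₂max: 5, 1, 2, 4, 3
d = rank(HR) − rank(VO₂max): -3, 3, 3, -1, -2; Σd² = 32
ρ = 1 − 6Σd² / [n(n²−1)] = 1 − 6×32 / (5×24) = 1 − 192/120 ≈ -0.6000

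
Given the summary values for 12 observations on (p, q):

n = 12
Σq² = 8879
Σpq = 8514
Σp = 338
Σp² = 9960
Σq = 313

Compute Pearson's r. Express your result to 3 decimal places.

-0.539

r = (nΣpq − ΣpΣq) / √[(nΣp² − (Σp)²)(nΣq² − (Σq)²)]
Numerator: 12×8514 − 338×313 = -3626
Denominator: √[(119520 − 114244)(106548 − 97969)] = √[5276 × 8579] = 6727.7637
r = -3626 / 6727.7637 ≈ -0.539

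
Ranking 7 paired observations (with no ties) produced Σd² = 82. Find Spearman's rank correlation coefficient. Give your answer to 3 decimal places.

-0.464

ρ = 1 − 6Σd² / [n(n²−1)] = 1 − 6×82 / (7×48)
  = 1 − 492/336 = 1 − 1.4643 ≈ -0.464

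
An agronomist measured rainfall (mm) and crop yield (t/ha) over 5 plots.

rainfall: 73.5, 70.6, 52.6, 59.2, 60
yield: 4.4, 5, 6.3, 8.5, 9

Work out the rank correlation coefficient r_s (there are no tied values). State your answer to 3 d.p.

-0.600

Rank rainfall: 5, 4, 1, 2, 3
Rank yield: 1, 2, 3, 4, 5
d = rank(rainfall) − rank(yield): 4, 2, -2, -2, -2; Σd² = 32
ρ = 1 − 6Σd² / [n(n²−1)] = 1 − 6×32 / (5×24) = 1 − 192/120 ≈ -0.600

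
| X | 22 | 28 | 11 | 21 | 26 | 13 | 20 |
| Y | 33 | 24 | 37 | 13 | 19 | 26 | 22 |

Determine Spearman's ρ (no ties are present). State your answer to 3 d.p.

Rank X: 5, 7, 1, 4, 6, 2, 3
Rank Y: 6, 4, 7, 1, 2, 5, 3
d = rank(X) − rank(Y): -1, 3, -6, 3, 4, -3, 0; Σd² = 80
ρ = 1 − 6Σd² / [n(n²−1)] = 1 − 6×80 / (7×48) = 1 − 480/336 ≈ -0.429

-0.429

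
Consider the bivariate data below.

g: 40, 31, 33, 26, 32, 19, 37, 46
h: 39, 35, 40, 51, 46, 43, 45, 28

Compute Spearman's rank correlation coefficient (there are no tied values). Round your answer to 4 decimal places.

-0.5238

Rank g: 7, 3, 5, 2, 4, 1, 6, 8
Rank h: 3, 2, 4, 8, 7, 5, 6, 1
d = rank(g) − rank(h): 4, 1, 1, -6, -3, -4, 0, 7; Σd² = 128
ρ = 1 − 6Σd² / [n(n²−1)] = 1 − 6×128 / (8×63) = 1 − 768/504 ≈ -0.5238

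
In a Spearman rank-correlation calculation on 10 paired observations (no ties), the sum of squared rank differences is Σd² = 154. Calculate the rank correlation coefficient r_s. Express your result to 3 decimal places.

ρ = 1 − 6Σd² / [n(n²−1)] = 1 − 6×154 / (10×99)
  = 1 − 924/990 = 1 − 0.9333 ≈ 0.067

0.067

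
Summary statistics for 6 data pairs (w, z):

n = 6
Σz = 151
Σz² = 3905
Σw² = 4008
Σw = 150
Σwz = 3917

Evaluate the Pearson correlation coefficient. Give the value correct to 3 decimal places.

r = (nΣwz − ΣwΣz) / √[(nΣw² − (Σw)²)(nΣz² − (Σz)²)]
Numerator: 6×3917 − 150×151 = 852
Denominator: √[(24048 − 22500)(23430 − 22801)] = √[1548 × 629] = 986.7583
r = 852 / 986.7583 ≈ 0.863

0.863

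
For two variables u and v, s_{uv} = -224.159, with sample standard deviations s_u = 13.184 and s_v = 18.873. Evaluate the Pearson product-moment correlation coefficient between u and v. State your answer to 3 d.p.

-0.901

r = Cov(u,v) / (s_u · s_v) = -224.159 / (13.184 × 18.873)
  = -224.159 / 248.8216 ≈ -0.901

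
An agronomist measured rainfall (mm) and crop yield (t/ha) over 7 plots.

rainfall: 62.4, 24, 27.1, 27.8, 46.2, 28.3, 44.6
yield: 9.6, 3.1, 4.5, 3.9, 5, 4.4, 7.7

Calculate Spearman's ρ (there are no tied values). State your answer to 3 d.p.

Rank rainfall: 7, 1, 2, 3, 6, 4, 5
Rank yield: 7, 1, 4, 2, 5, 3, 6
d = rank(rainfall) − rank(yield): 0, 0, -2, 1, 1, 1, -1; Σd² = 8
ρ = 1 − 6Σd² / [n(n²−1)] = 1 − 6×8 / (7×48) = 1 − 48/336 ≈ 0.857

0.857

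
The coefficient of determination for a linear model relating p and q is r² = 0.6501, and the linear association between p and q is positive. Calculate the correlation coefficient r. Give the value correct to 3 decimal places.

0.806

|r| = √0.6501 = 0.806
The association is positive, so r = 0.806.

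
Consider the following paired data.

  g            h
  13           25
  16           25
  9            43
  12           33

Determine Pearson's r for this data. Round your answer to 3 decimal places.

n = 4, Σg = 50, Σh = 126, Σg² = 650, Σh² = 4188, Σgh = 1508
nΣgh − ΣgΣh = 6032 − 6300 = -268
nΣg² − (Σg)² = 2600 − 2500 = 100; nΣh² − (Σh)² = 16752 − 15876 = 876
r = -268 / √(100 × 876) = -268 / 295.9730 ≈ -0.905

-0.905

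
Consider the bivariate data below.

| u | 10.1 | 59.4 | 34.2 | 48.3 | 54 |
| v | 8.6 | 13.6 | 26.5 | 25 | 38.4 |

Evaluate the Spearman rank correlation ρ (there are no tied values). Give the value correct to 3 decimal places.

Rank u: 1, 5, 2, 3, 4
Rank v: 1, 2, 4, 3, 5
d = rank(u) − rank(v): 0, 3, -2, 0, -1; Σd² = 14
ρ = 1 − 6Σd² / [n(n²−1)] = 1 − 6×14 / (5×24) = 1 − 84/120 ≈ 0.300

0.300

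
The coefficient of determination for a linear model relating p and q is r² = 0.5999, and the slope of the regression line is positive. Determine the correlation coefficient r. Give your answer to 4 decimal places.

0.7745

|r| = √0.5999 = 0.7745
The association is positive, so r = 0.7745.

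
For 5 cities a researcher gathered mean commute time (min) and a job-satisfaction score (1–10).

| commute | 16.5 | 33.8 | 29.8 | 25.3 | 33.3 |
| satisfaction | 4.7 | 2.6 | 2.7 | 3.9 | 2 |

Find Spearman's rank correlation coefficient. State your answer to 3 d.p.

Rank commute: 1, 5, 3, 2, 4
Rank satisfaction: 5, 2, 3, 4, 1
d = rank(commute) − rank(satisfaction): -4, 3, 0, -2, 3; Σd² = 38
ρ = 1 − 6Σd² / [n(n²−1)] = 1 − 6×38 / (5×24) = 1 − 228/120 ≈ -0.900

-0.900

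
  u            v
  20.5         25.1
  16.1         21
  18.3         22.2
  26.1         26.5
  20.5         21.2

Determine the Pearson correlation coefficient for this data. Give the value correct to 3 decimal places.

n = 5, Σu = 101.5, Σv = 116, Σu² = 2115.81, Σv² = 2715.54, Σuv = 2385.16
nΣuv − ΣuΣv = 11925.8 − 11774 = 151.8
nΣu² − (Σu)² = 10579.05 − 10302.25 = 276.8; nΣv² − (Σv)² = 13577.7 − 13456 = 121.7
r = 151.8 / √(276.8 × 121.7) = 151.8 / 183.5390 ≈ 0.827

0.827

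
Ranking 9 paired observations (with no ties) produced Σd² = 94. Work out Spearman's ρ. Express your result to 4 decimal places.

0.2167

ρ = 1 − 6Σd² / [n(n²−1)] = 1 − 6×94 / (9×80)
  = 1 − 564/720 = 1 − 0.78333 ≈ 0.2167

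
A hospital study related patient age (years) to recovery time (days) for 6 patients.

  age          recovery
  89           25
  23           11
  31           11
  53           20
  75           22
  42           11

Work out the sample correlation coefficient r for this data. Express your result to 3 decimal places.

n = 6, Σx = 313, Σy = 100, Σx² = 19609, Σy² = 1872, Σxy = 5991
nΣxy − ΣxΣy = 35946 − 31300 = 4646
nΣx² − (Σx)² = 117654 − 97969 = 19685; nΣy² − (Σy)² = 11232 − 10000 = 1232
r = 4646 / √(19685 × 1232) = 4646 / 4924.6238 ≈ 0.943

0.943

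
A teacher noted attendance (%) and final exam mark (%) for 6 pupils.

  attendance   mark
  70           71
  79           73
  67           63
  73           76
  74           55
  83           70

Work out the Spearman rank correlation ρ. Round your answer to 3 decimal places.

Rank attendance: 2, 5, 1, 3, 4, 6
Rank mark: 4, 5, 2, 6, 1, 3
d = rank(attendance) − rank(mark): -2, 0, -1, -3, 3, 3; Σd² = 32
ρ = 1 − 6Σd² / [n(n²−1)] = 1 − 6×32 / (6×35) = 1 − 192/210 ≈ 0.086

0.086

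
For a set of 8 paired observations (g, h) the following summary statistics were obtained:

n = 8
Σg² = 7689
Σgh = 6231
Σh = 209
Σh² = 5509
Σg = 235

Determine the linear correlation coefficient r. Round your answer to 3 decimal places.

0.468

r = (nΣgh − ΣgΣh) / √[(nΣg² − (Σg)²)(nΣh² − (Σh)²)]
Numerator: 8×6231 − 235×209 = 733
Denominator: √[(61512 − 55225)(44072 − 43681)] = √[6287 × 391] = 1567.8702
r = 733 / 1567.8702 ≈ 0.468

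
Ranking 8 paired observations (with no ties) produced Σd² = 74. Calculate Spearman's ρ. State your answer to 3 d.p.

ρ = 1 − 6Σd² / [n(n²−1)] = 1 − 6×74 / (8×63)
  = 1 − 444/504 = 1 − 0.8810 ≈ 0.119

0.119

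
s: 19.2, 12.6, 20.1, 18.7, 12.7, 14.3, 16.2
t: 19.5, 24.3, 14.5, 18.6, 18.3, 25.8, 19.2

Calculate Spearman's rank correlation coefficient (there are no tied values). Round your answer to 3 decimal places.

-0.464

Rank s: 6, 1, 7, 5, 2, 3, 4
Rank t: 5, 6, 1, 3, 2, 7, 4
d = rank(s) − rank(t): 1, -5, 6, 2, 0, -4, 0; Σd² = 82
ρ = 1 − 6Σd² / [n(n²−1)] = 1 − 6×82 / (7×48) = 1 − 492/336 ≈ -0.464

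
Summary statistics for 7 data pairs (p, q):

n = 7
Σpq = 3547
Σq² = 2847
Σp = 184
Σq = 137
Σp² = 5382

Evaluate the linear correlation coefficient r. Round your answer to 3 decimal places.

-0.180

r = (nΣpq − ΣpΣq) / √[(nΣp² − (Σp)²)(nΣq² − (Σq)²)]
Numerator: 7×3547 − 184×137 = -379
Denominator: √[(37674 − 33856)(19929 − 18769)] = √[3818 × 1160] = 2104.4904
r = -379 / 2104.4904 ≈ -0.180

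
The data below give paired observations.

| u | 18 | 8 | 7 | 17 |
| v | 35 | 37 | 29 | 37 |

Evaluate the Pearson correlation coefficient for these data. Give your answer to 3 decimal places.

0.501

n = 4, Σu = 50, Σv = 138, Σu² = 726, Σv² = 4804, Σuv = 1758
nΣuv − ΣuΣv = 7032 − 6900 = 132
nΣu² − (Σu)² = 2904 − 2500 = 404; nΣv² − (Σv)² = 19216 − 19044 = 172
r = 132 / √(404 × 172) = 132 / 263.6058 ≈ 0.501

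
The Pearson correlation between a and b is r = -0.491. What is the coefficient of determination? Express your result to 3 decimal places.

r² = (-0.491)² = 0.241

0.241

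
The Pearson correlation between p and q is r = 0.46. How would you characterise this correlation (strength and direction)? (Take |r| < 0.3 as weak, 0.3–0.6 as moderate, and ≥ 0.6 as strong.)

r = 0.46 > 0 so the relationship is positive.
|r| = 0.46, which falls in the moderate range.

moderate positive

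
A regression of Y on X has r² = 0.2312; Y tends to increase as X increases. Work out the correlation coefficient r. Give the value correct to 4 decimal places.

0.4808

|r| = √0.2312 = 0.4808
The association is positive, so r = 0.4808.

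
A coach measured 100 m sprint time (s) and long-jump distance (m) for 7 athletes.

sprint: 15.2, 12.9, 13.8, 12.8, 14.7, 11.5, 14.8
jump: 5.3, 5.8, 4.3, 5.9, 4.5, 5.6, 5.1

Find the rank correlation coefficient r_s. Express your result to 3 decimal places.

Rank sprint: 7, 3, 4, 2, 5, 1, 6
Rank jump: 4, 6, 1, 7, 2, 5, 3
d = rank(sprint) − rank(jump): 3, -3, 3, -5, 3, -4, 3; Σd² = 86
ρ = 1 − 6Σd² / [n(n²−1)] = 1 − 6×86 / (7×48) = 1 − 516/336 ≈ -0.536

-0.536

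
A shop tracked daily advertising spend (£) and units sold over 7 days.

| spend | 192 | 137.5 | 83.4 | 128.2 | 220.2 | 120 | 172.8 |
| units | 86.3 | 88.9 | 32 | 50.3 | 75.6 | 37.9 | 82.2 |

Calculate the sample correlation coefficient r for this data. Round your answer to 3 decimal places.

n = 7, Σx = 1054.1, Σy = 453.2, Σx² = 171908.93, Σy² = 32813.6, Σxy = 73309.89
nΣxy − ΣxΣy = 513169.23 − 477718.12 = 35451.11
nΣx² − (Σx)² = 1203362.51 − 1111126.81 = 92235.7; nΣy² − (Σy)² = 229695.2 − 205390.24 = 24304.96
r = 35451.11 / √(92235.7 × 24304.96) = 35451.11 / 47347.4920 ≈ 0.749

0.749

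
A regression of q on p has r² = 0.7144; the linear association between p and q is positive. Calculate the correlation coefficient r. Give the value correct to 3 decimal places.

0.845

|r| = √0.7144 = 0.845
The association is positive, so r = 0.845.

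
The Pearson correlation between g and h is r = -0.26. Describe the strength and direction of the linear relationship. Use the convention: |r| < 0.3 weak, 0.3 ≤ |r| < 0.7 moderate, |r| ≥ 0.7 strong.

weak negative

r = -0.26 < 0 so the relationship is negative.
|r| = 0.26, which falls in the weak range.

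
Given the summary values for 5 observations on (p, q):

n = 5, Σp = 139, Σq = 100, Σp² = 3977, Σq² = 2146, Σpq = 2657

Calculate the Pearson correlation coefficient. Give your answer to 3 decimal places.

-0.958

r = (nΣpq − ΣpΣq) / √[(nΣp² − (Σp)²)(nΣq² − (Σq)²)]
Numerator: 5×2657 − 139×100 = -615
Denominator: √[(19885 − 19321)(10730 − 10000)] = √[564 × 730] = 641.6541
r = -615 / 641.6541 ≈ -0.958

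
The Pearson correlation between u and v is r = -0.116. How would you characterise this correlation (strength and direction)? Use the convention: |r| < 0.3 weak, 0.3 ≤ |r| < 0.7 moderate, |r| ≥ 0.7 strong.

weak negative

r = -0.116 < 0 so the relationship is negative.
|r| = 0.116, which falls in the weak range.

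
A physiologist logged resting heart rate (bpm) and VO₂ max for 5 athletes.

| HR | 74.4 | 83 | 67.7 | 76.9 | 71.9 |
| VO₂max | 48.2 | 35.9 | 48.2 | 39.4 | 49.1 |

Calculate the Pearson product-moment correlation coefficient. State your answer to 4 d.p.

n = 5, Σx = 373.9, Σy = 220.8, Σx² = 28090.87, Σy² = 9898.46, Σxy = 16389.07
nΣxy − ΣxΣy = 81945.35 − 82557.12 = -611.77
nΣx² − (Σx)² = 140454.35 − 139801.21 = 653.14; nΣy² − (Σy)² = 49492.3 − 48752.64 = 739.66
r = -611.77 / √(653.14 × 739.66) = -611.77 / 695.0551 ≈ -0.8802

-0.8802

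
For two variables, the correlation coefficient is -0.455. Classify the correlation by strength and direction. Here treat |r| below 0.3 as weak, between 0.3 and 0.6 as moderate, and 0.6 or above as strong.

r = -0.455 < 0 so the relationship is negative.
|r| = 0.455, which falls in the moderate range.

moderate negative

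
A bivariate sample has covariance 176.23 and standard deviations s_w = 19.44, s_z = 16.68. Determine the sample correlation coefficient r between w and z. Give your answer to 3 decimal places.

0.543

r = Cov(w,z) / (s_w · s_z) = 176.23 / (19.44 × 16.68)
  = 176.23 / 324.2592 ≈ 0.543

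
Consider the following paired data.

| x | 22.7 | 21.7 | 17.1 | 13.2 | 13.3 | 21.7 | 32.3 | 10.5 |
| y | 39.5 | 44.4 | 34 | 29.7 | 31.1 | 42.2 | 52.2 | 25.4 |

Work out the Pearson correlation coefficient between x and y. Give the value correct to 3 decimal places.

n = 8, Σx = 152.5, Σy = 298.5, Σx² = 3254.15, Σy² = 11687.75, Σxy = 6115.7
nΣxy − ΣxΣy = 48925.6 − 45521.25 = 3404.35
nΣx² − (Σx)² = 26033.2 − 23256.25 = 2776.95; nΣy² − (Σy)² = 93502 − 89102.25 = 4399.75
r = 3404.35 / √(2776.95 × 4399.75) = 3404.35 / 3495.4092 ≈ 0.974

0.974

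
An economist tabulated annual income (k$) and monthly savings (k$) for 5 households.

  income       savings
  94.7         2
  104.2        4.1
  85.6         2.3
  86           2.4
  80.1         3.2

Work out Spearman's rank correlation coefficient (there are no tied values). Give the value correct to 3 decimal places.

0.100

Rank income: 4, 5, 2, 3, 1
Rank savings: 1, 5, 2, 3, 4
d = rank(income) − rank(savings): 3, 0, 0, 0, -3; Σd² = 18
ρ = 1 − 6Σd² / [n(n²−1)] = 1 − 6×18 / (5×24) = 1 − 108/120 ≈ 0.100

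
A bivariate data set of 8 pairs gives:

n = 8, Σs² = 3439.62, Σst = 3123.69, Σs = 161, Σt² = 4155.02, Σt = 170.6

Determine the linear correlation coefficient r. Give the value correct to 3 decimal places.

-0.964

r = (nΣst − ΣsΣt) / √[(nΣs² − (Σs)²)(nΣt² − (Σt)²)]
Numerator: 8×3123.69 − 161×170.6 = -2477.08
Denominator: √[(27516.96 − 25921)(33240.16 − 29104.36)] = √[1595.96 × 4135.8] = 2569.1577
r = -2477.08 / 2569.1577 ≈ -0.964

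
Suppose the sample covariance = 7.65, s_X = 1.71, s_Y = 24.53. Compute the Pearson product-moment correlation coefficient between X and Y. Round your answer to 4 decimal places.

0.1824

r = Cov(X,Y) / (s_X · s_Y) = 7.65 / (1.71 × 24.53)
  = 7.65 / 41.9463 ≈ 0.1824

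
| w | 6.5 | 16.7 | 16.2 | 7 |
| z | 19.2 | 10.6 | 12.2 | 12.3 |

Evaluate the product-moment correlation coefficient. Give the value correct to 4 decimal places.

-0.6878

n = 4, Σw = 46.4, Σz = 54.3, Σw² = 632.58, Σz² = 781.13, Σwz = 585.56
nΣwz − ΣwΣz = 2342.24 − 2519.52 = -177.28
nΣw² − (Σw)² = 2530.32 − 2152.96 = 377.36; nΣz² − (Σz)² = 3124.52 − 2948.49 = 176.03
r = -177.28 / √(377.36 × 176.03) = -177.28 / 257.7337 ≈ -0.6878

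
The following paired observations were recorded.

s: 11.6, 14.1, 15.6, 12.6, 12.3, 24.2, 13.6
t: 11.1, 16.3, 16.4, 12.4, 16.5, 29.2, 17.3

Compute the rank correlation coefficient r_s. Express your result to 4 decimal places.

Rank s: 1, 5, 6, 3, 2, 7, 4
Rank t: 1, 3, 4, 2, 5, 7, 6
d = rank(s) − rank(t): 0, 2, 2, 1, -3, 0, -2; Σd² = 22
ρ = 1 − 6Σd² / [n(n²−1)] = 1 − 6×22 / (7×48) = 1 − 132/336 ≈ 0.6071

0.6071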